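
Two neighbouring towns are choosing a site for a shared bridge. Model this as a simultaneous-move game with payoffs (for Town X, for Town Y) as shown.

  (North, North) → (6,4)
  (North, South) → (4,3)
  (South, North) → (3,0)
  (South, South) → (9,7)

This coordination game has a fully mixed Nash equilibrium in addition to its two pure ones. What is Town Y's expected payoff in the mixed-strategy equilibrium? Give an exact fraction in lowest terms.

7/2

Town X mixes with probability p on North, chosen so Town Y is indifferent: 4p + 0(1−p) = 3p + 7(1−p) gives p = 7/8.
Town Y's expected payoff is 4·7/8 + 0·1/8 = 7/2.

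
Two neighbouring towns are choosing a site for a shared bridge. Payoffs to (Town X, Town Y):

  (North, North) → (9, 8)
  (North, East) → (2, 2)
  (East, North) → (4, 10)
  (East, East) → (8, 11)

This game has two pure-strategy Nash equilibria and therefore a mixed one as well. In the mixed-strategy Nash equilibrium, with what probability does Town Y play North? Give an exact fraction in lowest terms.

6/11

Town Y's mix q on North must make Town X indifferent between North and East.
Town X's payoff from North: 9q + 2(1−q). From East: 4q + 8(1−q).
Set equal: 5q = 6(1−q) → q = 6/11.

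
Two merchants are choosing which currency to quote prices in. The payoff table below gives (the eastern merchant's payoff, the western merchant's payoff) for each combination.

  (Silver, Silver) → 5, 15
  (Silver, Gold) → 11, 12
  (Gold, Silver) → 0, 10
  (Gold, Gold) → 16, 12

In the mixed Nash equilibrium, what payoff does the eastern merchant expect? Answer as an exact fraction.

8

The western merchant mixes with probability q on Silver, chosen so the eastern merchant is indifferent: 5q + 11(1−q) = 0q + 16(1−q) gives q = 1/2.
The eastern merchant's expected payoff (from either row, since indifferent) is 5·1/2 + 11·1/2 = 8.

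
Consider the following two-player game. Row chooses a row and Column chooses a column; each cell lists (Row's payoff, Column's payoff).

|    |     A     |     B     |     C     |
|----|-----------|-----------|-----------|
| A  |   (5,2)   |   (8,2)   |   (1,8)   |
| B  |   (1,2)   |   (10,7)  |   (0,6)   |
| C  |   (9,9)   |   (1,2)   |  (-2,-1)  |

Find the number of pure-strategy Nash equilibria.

3

(A, C): Row gets 1 (best alternative 0); Column gets 8 (best alternative 2). Neither deviates — NE.
Both B: Row gets 10 (best alternative 8); Column gets 7 (best alternative 6). Neither deviates — NE.
(C, A): Row gets 9 (best alternative 5); Column gets 9 (best alternative 2). Neither deviates — NE.
Both C is not a NE: Row would switch to A (1 > -2).
No other cell survives both best-response checks, so there are 3 pure NE.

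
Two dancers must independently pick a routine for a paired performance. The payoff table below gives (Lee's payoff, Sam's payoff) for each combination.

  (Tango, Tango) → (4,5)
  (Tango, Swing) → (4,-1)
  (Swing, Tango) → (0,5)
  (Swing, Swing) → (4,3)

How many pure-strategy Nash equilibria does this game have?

Both Tango: Lee gets 4 (best alternative 0); Sam gets 5 (best alternative -1). Neither deviates — NE.
Both Swing is not a NE: Sam would switch to Tango (5 > 3).
No other cell survives both best-response checks, so there is 1 pure NE.

1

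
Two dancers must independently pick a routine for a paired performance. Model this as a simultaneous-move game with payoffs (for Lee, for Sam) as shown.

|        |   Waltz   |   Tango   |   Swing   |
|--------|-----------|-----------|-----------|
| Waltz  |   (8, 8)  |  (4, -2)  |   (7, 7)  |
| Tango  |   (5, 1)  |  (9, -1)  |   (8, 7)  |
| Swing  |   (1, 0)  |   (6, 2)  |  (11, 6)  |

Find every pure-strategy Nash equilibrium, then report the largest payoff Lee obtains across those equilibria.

11

Both Waltz is a pure NE (Lee: 8 ≥ 5; Sam: 8 ≥ 7). Lee gets 8.
Both Swing is a pure NE (Lee: 11 ≥ 8; Sam: 6 ≥ 2). Lee gets 11.
Every other cell has a profitable deviation for at least one player. Highest of {8, 11} is 11.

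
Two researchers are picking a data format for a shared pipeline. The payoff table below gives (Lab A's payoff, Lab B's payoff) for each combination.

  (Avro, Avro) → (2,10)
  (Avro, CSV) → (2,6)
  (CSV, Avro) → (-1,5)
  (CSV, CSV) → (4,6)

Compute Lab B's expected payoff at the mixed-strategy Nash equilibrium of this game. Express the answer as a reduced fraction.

6

Lab A mixes with probability p on Avro, chosen so Lab B is indifferent: 10p + 5(1−p) = 6p + 6(1−p) gives p = 1/5.
Lab B's expected payoff is 10·1/5 + 5·4/5 = 6.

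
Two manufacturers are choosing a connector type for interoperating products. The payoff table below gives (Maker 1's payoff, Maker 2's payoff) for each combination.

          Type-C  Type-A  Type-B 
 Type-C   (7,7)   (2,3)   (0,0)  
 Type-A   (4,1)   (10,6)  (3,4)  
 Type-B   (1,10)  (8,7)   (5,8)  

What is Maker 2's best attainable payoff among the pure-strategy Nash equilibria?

7

Both Type-C is a pure NE (Maker 1: 7 ≥ 4; Maker 2: 7 ≥ 3). Maker 2 gets 7.
Both Type-A is a pure NE (Maker 1: 10 ≥ 8; Maker 2: 6 ≥ 4). Maker 2 gets 6.
Every other cell has a profitable deviation for at least one player. Highest of {7, 6} is 7.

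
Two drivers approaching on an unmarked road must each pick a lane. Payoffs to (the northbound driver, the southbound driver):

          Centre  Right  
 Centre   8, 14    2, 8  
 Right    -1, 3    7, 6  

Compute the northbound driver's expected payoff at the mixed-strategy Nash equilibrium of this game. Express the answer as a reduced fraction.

29/7

The southbound driver mixes with probability q on Centre, chosen so the northbound driver is indifferent: 8q + 2(1−q) = (-1)q + 7(1−q) gives q = 5/14.
The northbound driver's expected payoff (from either row, since indifferent) is 8·5/14 + 2·9/14 = 29/7.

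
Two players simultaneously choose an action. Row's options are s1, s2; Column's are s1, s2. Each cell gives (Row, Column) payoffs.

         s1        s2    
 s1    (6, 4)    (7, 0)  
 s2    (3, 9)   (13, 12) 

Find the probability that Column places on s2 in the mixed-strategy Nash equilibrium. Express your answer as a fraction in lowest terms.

1/3

Column's mix q on s1 must make Row indifferent between s1 and s2.
Row's payoff from s1: 6q + 7(1−q). From s2: 3q + 13(1−q).
Set equal: 3q = 6(1−q) → q = 6/9 = 2/3.
Probability on s2 is 1 − 2/3 = 1/3.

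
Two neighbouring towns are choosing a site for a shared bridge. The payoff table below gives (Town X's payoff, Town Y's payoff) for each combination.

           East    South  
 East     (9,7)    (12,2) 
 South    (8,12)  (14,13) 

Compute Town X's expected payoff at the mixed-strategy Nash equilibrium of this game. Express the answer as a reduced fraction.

10

Town Y mixes with probability q on East, chosen so Town X is indifferent: 9q + 12(1−q) = 8q + 14(1−q) gives q = 2/3.
Town X's expected payoff (from either row, since indifferent) is 9·2/3 + 12·1/3 = 10.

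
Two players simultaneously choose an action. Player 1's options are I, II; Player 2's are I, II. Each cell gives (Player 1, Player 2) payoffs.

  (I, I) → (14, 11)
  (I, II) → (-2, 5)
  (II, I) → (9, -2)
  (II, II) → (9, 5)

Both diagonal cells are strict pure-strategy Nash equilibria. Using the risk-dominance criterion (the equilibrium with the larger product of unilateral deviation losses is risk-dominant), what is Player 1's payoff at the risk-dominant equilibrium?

9

At both I: Player 1 loses 14 − 9 = 5 by deviating; Player 2 loses 11 − 5 = 6. Product = 5·6 = 30.
At both II: Player 1 loses 9 − (-2) = 11 by deviating; Player 2 loses 5 − (-2) = 7. Product = 11·7 = 77.
77 > 30, so both II is risk-dominant. Player 1's payoff there is 9.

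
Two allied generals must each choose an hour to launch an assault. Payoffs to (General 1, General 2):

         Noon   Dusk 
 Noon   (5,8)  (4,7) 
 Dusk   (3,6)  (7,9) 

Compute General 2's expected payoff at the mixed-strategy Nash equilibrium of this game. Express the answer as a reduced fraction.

General 1 mixes with probability p on Noon, chosen so General 2 is indifferent: 8p + 6(1−p) = 7p + 9(1−p) gives p = 3/4.
General 2's expected payoff is 8·3/4 + 6·1/4 = 15/2.

15/2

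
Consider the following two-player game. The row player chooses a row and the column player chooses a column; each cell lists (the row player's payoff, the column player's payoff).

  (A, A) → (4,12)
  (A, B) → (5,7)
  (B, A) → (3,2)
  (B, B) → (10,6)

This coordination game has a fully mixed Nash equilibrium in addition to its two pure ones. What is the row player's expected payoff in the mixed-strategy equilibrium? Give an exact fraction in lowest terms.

The column player mixes with probability q on A, chosen so the row player is indifferent: 4q + 5(1−q) = 3q + 10(1−q) gives q = 5/6.
The row player's expected payoff (from either row, since indifferent) is 4·5/6 + 5·1/6 = 25/6.

25/6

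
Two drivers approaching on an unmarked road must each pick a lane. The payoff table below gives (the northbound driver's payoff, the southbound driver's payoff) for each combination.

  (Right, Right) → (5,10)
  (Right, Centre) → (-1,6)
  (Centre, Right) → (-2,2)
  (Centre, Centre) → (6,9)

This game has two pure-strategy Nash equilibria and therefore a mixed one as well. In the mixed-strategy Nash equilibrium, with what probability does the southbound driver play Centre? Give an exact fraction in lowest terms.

The southbound driver's mix q on Right must make the northbound driver indifferent between Right and Centre.
The northbound driver's payoff from Right: 5q + (-1)(1−q). From Centre: (-2)q + 6(1−q).
Set equal: 7q = 7(1−q) → q = 7/14 = 1/2.
Probability on Centre is 1 − 1/2 = 1/2.

1/2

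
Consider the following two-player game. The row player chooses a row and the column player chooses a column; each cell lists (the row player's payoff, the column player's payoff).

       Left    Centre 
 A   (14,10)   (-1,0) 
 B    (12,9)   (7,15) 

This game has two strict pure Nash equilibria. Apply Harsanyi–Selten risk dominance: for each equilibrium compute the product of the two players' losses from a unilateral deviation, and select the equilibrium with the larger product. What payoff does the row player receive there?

7

At (A, Left): the row player loses 14 − 12 = 2 by deviating; the column player loses 10 − 0 = 10. Product = 2·10 = 20.
At (B, Centre): the row player loses 7 − (-1) = 8 by deviating; the column player loses 15 − 9 = 6. Product = 8·6 = 48.
48 > 20, so (B, Centre) is risk-dominant. The row player's payoff there is 7.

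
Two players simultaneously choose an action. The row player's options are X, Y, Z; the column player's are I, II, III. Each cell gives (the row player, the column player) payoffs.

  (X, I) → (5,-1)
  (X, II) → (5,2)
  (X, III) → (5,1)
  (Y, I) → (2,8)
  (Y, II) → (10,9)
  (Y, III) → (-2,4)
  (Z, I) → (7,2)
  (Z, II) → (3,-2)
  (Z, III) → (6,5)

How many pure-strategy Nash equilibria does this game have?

2

(Y, II): the row player gets 10 (best alternative 5); the column player gets 9 (best alternative 8). Neither deviates — NE.
(Z, III): the row player gets 6 (best alternative 5); the column player gets 5 (best alternative 2). Neither deviates — NE.
(X, I) is not a NE: the row player would switch to Z (7 > 5).
No other cell survives both best-response checks, so there are 2 pure NE.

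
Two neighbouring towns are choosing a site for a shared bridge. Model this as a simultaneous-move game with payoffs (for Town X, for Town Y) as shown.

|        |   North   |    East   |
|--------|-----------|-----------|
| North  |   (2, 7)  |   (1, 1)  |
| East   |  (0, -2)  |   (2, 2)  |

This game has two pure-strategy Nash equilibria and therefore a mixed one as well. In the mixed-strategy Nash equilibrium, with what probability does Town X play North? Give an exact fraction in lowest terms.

2/5

Town X's mix p on North must make Town Y indifferent between North and East.
Town Y's payoff from North: 7p + (-2)(1−p). From East: 1p + 2(1−p).
Set equal: 6p = 4(1−p) → p = 4/10 = 2/5.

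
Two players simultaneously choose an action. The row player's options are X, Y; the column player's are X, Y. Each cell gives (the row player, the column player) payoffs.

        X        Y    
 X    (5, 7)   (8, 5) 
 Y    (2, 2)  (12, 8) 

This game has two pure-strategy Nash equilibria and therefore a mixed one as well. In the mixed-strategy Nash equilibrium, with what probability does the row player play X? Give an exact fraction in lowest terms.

The row player's mix p on X must make the column player indifferent between X and Y.
The column player's payoff from X: 7p + 2(1−p). From Y: 5p + 8(1−p).
Set equal: 2p = 6(1−p) → p = 6/8 = 3/4.

3/4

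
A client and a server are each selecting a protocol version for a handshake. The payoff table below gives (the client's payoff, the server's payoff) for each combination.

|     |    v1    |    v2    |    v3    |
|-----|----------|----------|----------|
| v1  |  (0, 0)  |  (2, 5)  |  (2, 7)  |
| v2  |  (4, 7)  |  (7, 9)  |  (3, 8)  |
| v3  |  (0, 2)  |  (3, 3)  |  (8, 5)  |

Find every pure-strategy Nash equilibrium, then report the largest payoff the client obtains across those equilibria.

8

Both v2 is a pure NE (the client: 7 ≥ 3; the server: 9 ≥ 8). The client gets 7.
Both v3 is a pure NE (the client: 8 ≥ 3; the server: 5 ≥ 3). The client gets 8.
Every other cell has a profitable deviation for at least one player. Highest of {7, 8} is 8.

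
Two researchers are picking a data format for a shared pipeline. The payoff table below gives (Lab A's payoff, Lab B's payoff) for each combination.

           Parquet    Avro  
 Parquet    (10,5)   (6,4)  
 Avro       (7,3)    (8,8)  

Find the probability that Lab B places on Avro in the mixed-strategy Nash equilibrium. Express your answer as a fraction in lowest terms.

3/5

Lab B's mix q on Parquet must make Lab A indifferent between Parquet and Avro.
Lab A's payoff from Parquet: 10q + 6(1−q). From Avro: 7q + 8(1−q).
Set equal: 3q = 2(1−q) → q = 2/5.
Probability on Avro is 1 − 2/5 = 3/5.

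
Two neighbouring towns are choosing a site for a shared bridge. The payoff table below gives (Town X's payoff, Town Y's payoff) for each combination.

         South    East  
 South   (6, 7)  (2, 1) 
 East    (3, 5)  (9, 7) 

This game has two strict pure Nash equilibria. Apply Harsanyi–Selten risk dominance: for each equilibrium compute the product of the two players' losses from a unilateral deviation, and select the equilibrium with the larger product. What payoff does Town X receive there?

At both South: Town X loses 6 − 3 = 3 by deviating; Town Y loses 7 − 1 = 6. Product = 3·6 = 18.
At both East: Town X loses 9 − 2 = 7 by deviating; Town Y loses 7 − 5 = 2. Product = 7·2 = 14.
18 > 14, so both South is risk-dominant. Town X's payoff there is 6.

6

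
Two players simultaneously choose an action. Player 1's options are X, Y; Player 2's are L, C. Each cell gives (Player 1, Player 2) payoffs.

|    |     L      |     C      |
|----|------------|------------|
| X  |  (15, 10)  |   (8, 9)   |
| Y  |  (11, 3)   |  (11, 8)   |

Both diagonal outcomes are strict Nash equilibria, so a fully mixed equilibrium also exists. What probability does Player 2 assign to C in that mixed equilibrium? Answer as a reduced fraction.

4/7

Player 2's mix q on L must make Player 1 indifferent between X and Y.
Player 1's payoff from X: 15q + 8(1−q). From Y: 11q + 11(1−q).
Set equal: 4q = 3(1−q) → q = 3/7.
Probability on C is 1 − 3/7 = 4/7.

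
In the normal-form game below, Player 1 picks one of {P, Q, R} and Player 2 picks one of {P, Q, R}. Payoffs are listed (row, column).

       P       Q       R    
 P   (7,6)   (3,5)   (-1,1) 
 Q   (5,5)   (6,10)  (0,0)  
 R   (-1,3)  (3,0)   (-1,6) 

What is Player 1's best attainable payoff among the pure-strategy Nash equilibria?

7

Both P is a pure NE (Player 1: 7 ≥ 5; Player 2: 6 ≥ 5). Player 1 gets 7.
Both Q is a pure NE (Player 1: 6 ≥ 3; Player 2: 10 ≥ 5). Player 1 gets 6.
Every other cell has a profitable deviation for at least one player. Highest of {7, 6} is 7.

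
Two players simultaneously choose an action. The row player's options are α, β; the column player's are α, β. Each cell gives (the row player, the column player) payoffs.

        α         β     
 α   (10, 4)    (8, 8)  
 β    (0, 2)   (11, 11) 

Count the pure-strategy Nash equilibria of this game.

Both β: the row player gets 11 (best alternative 8); the column player gets 11 (best alternative 2). Neither deviates — NE.
Both α is not a NE: the column player would switch to β (8 > 4).
No other cell survives both best-response checks, so there is 1 pure NE.

1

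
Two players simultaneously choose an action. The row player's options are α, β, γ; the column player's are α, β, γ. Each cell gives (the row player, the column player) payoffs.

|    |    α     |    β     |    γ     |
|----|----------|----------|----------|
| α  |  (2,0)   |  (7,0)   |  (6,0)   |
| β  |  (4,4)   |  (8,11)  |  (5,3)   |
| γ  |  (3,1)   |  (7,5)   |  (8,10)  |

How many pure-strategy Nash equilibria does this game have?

2

Both β: the row player gets 8 (best alternative 7); the column player gets 11 (best alternative 4). Neither deviates — NE.
Both γ: the row player gets 8 (best alternative 6); the column player gets 10 (best alternative 5). Neither deviates — NE.
Both α is not a NE: the row player would switch to β (4 > 2).
No other cell survives both best-response checks, so there are 2 pure NE.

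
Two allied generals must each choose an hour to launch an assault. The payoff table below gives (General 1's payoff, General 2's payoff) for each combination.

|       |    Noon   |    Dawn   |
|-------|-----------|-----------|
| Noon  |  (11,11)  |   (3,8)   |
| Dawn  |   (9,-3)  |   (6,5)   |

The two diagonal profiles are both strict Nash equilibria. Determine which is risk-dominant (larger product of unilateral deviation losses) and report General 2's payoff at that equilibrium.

5

At both Noon: General 1 loses 11 − 9 = 2 by deviating; General 2 loses 11 − 8 = 3. Product = 2·3 = 6.
At both Dawn: General 1 loses 6 − 3 = 3 by deviating; General 2 loses 5 − (-3) = 8. Product = 3·8 = 24.
24 > 6, so both Dawn is risk-dominant. General 2's payoff there is 5.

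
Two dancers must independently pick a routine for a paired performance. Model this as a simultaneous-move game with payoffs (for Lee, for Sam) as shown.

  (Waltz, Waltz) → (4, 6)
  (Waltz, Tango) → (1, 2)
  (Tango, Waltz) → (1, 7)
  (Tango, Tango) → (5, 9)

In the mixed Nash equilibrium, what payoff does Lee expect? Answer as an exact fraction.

Sam mixes with probability q on Waltz, chosen so Lee is indifferent: 4q + 1(1−q) = 1q + 5(1−q) gives q = 4/7.
Lee's expected payoff (from either row, since indifferent) is 4·4/7 + 1·3/7 = 19/7.

19/7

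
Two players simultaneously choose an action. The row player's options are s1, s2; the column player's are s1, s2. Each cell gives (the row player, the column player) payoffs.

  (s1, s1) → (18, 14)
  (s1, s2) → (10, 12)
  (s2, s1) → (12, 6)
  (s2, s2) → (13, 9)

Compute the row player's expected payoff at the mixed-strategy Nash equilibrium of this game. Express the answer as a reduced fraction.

38/3

The column player mixes with probability q on s1, chosen so the row player is indifferent: 18q + 10(1−q) = 12q + 13(1−q) gives q = 1/3.
The row player's expected payoff (from either row, since indifferent) is 18·1/3 + 10·2/3 = 38/3.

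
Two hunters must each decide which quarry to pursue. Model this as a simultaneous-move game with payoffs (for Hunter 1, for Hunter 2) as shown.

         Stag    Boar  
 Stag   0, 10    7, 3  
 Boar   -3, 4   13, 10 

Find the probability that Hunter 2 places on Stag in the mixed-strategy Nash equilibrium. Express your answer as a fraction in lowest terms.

Hunter 2's mix q on Stag must make Hunter 1 indifferent between Stag and Boar.
Hunter 1's payoff from Stag: 0q + 7(1−q). From Boar: (-3)q + 13(1−q).
Set equal: 3q = 6(1−q) → q = 6/9 = 2/3.

2/3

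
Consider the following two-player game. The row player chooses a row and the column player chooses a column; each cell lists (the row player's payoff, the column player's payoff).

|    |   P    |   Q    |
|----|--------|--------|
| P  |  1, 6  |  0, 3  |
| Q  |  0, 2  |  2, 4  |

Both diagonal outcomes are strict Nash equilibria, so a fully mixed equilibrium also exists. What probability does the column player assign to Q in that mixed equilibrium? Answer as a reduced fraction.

1/3

The column player's mix q on P must make the row player indifferent between P and Q.
The row player's payoff from P: 1q + 0(1−q). From Q: 0q + 2(1−q).
Set equal: 1q = 2(1−q) → q = 2/3.
Probability on Q is 1 − 2/3 = 1/3.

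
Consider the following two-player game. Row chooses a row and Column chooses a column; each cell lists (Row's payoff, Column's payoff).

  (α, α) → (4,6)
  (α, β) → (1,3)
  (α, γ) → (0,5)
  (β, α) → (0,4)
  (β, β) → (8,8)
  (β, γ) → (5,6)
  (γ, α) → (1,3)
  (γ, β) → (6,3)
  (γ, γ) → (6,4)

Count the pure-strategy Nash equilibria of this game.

3

Both α: Row gets 4 (best alternative 1); Column gets 6 (best alternative 5). Neither deviates — NE.
Both β: Row gets 8 (best alternative 6); Column gets 8 (best alternative 6). Neither deviates — NE.
Both γ: Row gets 6 (best alternative 5); Column gets 4 (best alternative 3). Neither deviates — NE.
(γ, α) is not a NE: Row would switch to α (4 > 1).
No other cell survives both best-response checks, so there are 3 pure NE.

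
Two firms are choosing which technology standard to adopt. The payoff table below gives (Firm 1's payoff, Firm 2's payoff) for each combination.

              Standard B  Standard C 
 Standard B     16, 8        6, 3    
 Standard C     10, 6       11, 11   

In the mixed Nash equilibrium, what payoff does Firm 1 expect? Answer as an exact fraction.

116/11

Firm 2 mixes with probability q on Standard B, chosen so Firm 1 is indifferent: 16q + 6(1−q) = 10q + 11(1−q) gives q = 5/11.
Firm 1's expected payoff (from either row, since indifferent) is 16·5/11 + 6·6/11 = 116/11.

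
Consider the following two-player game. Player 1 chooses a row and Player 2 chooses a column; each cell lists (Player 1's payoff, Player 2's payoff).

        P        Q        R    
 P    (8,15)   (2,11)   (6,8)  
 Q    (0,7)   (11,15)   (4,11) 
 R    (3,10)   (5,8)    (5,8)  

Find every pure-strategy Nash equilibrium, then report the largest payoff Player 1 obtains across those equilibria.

11

Both P is a pure NE (Player 1: 8 ≥ 3; Player 2: 15 ≥ 11). Player 1 gets 8.
Both Q is a pure NE (Player 1: 11 ≥ 5; Player 2: 15 ≥ 11). Player 1 gets 11.
Every other cell has a profitable deviation for at least one player. Highest of {8, 11} is 11.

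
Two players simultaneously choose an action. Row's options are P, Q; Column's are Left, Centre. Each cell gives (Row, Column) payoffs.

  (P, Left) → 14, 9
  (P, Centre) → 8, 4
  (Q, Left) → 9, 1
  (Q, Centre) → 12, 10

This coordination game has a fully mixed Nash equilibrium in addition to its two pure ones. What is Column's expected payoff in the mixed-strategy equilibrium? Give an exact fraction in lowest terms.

Row mixes with probability p on P, chosen so Column is indifferent: 9p + 1(1−p) = 4p + 10(1−p) gives p = 9/14.
Column's expected payoff is 9·9/14 + 1·5/14 = 43/7.

43/7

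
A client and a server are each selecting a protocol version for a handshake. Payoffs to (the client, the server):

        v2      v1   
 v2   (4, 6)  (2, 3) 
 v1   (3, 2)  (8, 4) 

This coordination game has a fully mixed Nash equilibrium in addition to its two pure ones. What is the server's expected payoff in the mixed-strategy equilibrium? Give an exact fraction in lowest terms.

The client mixes with probability p on v2, chosen so the server is indifferent: 6p + 2(1−p) = 3p + 4(1−p) gives p = 2/5.
The server's expected payoff is 6·2/5 + 2·3/5 = 18/5.

18/5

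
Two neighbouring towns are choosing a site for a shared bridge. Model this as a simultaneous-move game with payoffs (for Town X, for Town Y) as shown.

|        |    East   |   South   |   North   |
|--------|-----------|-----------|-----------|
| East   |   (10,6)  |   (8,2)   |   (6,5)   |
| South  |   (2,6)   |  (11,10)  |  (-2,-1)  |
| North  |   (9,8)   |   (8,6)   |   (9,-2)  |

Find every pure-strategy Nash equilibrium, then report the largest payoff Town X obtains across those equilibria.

Both East is a pure NE (Town X: 10 ≥ 9; Town Y: 6 ≥ 5). Town X gets 10.
Both South is a pure NE (Town X: 11 ≥ 8; Town Y: 10 ≥ 6). Town X gets 11.
Every other cell has a profitable deviation for at least one player. Highest of {10, 11} is 11.

11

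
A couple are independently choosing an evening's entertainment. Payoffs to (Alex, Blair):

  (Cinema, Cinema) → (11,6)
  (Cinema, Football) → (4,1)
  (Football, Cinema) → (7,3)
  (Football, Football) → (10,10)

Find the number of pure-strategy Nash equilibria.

Both Cinema: Alex gets 11 (best alternative 7); Blair gets 6 (best alternative 1). Neither deviates — NE.
Both Football: Alex gets 10 (best alternative 4); Blair gets 10 (best alternative 3). Neither deviates — NE.
(Cinema, Football) is not a NE: Alex would switch to Football (10 > 4).
No other cell survives both best-response checks, so there are 2 pure NE.

2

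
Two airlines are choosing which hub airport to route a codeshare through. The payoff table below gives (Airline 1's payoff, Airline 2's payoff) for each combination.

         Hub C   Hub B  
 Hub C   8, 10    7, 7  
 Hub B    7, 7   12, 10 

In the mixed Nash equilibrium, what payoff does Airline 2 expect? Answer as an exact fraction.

17/2

Airline 1 mixes with probability p on Hub C, chosen so Airline 2 is indifferent: 10p + 7(1−p) = 7p + 10(1−p) gives p = 1/2.
Airline 2's expected payoff is 10·1/2 + 7·1/2 = 17/2.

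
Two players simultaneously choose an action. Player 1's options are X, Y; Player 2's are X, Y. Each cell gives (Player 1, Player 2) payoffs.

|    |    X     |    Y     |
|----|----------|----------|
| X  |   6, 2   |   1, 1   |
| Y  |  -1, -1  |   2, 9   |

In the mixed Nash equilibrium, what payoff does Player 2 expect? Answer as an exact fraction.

Player 1 mixes with probability p on X, chosen so Player 2 is indifferent: 2p + (-1)(1−p) = 1p + 9(1−p) gives p = 10/11.
Player 2's expected payoff is 2·10/11 + (-1)·1/11 = 19/11.

19/11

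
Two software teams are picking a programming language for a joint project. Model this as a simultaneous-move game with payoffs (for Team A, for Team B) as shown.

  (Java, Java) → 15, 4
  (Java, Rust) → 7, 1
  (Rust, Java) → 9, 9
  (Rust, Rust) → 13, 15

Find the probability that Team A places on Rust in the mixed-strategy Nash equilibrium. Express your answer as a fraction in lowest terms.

Team A's mix p on Java must make Team B indifferent between Java and Rust.
Team B's payoff from Java: 4p + 9(1−p). From Rust: 1p + 15(1−p).
Set equal: 3p = 6(1−p) → p = 6/9 = 2/3.
Probability on Rust is 1 − 2/3 = 1/3.

1/3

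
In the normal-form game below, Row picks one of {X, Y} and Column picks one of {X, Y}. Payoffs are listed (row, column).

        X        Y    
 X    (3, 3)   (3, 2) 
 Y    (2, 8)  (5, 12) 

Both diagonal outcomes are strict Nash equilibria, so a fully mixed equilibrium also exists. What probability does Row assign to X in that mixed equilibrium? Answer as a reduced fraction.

Row's mix p on X must make Column indifferent between X and Y.
Column's payoff from X: 3p + 8(1−p). From Y: 2p + 12(1−p).
Set equal: 1p = 4(1−p) → p = 4/5.

4/5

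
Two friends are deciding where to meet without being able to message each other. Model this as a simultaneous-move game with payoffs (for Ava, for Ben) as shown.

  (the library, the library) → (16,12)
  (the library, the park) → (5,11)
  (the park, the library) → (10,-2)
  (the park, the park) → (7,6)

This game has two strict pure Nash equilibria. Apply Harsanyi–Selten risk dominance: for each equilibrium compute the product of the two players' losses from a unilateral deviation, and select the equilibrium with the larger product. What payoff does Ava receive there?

At both the library: Ava loses 16 − 10 = 6 by deviating; Ben loses 12 − 11 = 1. Product = 6·1 = 6.
At both the park: Ava loses 7 − 5 = 2 by deviating; Ben loses 6 − (-2) = 8. Product = 2·8 = 16.
16 > 6, so both the park is risk-dominant. Ava's payoff there is 7.

7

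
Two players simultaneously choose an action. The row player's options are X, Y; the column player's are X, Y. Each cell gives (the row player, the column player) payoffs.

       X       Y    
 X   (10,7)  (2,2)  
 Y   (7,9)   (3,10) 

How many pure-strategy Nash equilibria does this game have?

2

Both X: the row player gets 10 (best alternative 7); the column player gets 7 (best alternative 2). Neither deviates — NE.
Both Y: the row player gets 3 (best alternative 2); the column player gets 10 (best alternative 9). Neither deviates — NE.
(X, Y) is not a NE: the row player would switch to Y (3 > 2).
No other cell survives both best-response checks, so there are 2 pure NE.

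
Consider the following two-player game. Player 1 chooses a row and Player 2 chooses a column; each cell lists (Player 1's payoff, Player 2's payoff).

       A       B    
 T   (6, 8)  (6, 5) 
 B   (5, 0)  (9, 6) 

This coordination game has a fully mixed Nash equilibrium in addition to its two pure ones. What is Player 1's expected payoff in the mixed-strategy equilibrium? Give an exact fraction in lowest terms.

6

Player 2 mixes with probability q on A, chosen so Player 1 is indifferent: 6q + 6(1−q) = 5q + 9(1−q) gives q = 3/4.
Player 1's expected payoff (from either row, since indifferent) is 6·3/4 + 6·1/4 = 6.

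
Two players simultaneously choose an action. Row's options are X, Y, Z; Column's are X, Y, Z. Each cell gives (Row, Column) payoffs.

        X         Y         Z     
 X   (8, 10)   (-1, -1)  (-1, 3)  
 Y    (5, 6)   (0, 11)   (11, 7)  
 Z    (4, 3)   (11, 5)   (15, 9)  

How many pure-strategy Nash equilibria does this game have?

2

Both X: Row gets 8 (best alternative 5); Column gets 10 (best alternative 3). Neither deviates — NE.
Both Z: Row gets 15 (best alternative 11); Column gets 9 (best alternative 5). Neither deviates — NE.
Both Y is not a NE: Row would switch to Z (11 > 0).
No other cell survives both best-response checks, so there are 2 pure NE.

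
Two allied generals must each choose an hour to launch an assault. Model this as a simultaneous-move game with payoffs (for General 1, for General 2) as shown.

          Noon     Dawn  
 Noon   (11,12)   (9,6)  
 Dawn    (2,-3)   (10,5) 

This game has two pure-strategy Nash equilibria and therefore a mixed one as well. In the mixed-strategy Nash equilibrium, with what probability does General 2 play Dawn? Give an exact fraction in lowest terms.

General 2's mix q on Noon must make General 1 indifferent between Noon and Dawn.
General 1's payoff from Noon: 11q + 9(1−q). From Dawn: 2q + 10(1−q).
Set equal: 9q = 1(1−q) → q = 1/10.
Probability on Dawn is 1 − 1/10 = 9/10.

9/10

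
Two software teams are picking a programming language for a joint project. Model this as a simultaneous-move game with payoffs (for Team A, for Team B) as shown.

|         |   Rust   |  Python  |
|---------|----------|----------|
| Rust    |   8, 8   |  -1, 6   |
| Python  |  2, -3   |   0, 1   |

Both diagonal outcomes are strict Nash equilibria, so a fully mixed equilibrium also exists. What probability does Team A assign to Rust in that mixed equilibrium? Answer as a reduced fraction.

Team A's mix p on Rust must make Team B indifferent between Rust and Python.
Team B's payoff from Rust: 8p + (-3)(1−p). From Python: 6p + 1(1−p).
Set equal: 2p = 4(1−p) → p = 4/6 = 2/3.

2/3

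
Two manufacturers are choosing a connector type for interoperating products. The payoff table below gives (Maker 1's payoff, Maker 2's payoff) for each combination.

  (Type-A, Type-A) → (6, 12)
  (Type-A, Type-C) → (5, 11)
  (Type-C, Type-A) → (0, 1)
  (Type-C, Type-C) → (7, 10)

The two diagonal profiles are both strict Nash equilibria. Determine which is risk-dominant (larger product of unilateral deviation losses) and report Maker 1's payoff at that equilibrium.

At both Type-A: Maker 1 loses 6 − 0 = 6 by deviating; Maker 2 loses 12 − 11 = 1. Product = 6·1 = 6.
At both Type-C: Maker 1 loses 7 − 5 = 2 by deviating; Maker 2 loses 10 − 1 = 9. Product = 2·9 = 18.
18 > 6, so both Type-C is risk-dominant. Maker 1's payoff there is 7.

7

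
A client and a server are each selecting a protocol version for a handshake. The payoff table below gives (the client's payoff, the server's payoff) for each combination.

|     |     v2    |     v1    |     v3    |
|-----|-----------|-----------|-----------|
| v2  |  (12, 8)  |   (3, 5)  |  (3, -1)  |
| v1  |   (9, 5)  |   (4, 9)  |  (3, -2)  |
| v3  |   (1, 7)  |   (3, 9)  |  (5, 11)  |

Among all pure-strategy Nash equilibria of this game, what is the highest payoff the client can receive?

12

Both v2 is a pure NE (the client: 12 ≥ 9; the server: 8 ≥ 5). The client gets 12.
Both v1 is a pure NE (the client: 4 ≥ 3; the server: 9 ≥ 5). The client gets 4.
Both v3 is a pure NE (the client: 5 ≥ 3; the server: 11 ≥ 9). The client gets 5.
Every other cell has a profitable deviation for at least one player. Highest of {12, 4, 5} is 12.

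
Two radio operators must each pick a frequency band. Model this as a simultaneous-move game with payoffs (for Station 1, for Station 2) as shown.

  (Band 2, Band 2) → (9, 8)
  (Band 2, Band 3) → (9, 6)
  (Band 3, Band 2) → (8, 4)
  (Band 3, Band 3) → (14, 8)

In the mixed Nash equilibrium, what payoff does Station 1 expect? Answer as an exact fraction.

Station 2 mixes with probability q on Band 2, chosen so Station 1 is indifferent: 9q + 9(1−q) = 8q + 14(1−q) gives q = 5/6.
Station 1's expected payoff (from either row, since indifferent) is 9·5/6 + 9·1/6 = 9.

9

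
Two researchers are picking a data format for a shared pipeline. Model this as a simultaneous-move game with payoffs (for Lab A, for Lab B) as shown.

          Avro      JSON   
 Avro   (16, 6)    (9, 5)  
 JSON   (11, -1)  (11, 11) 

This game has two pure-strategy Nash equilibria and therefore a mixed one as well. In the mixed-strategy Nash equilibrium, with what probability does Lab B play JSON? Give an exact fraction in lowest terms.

Lab B's mix q on Avro must make Lab A indifferent between Avro and JSON.
Lab A's payoff from Avro: 16q + 9(1−q). From JSON: 11q + 11(1−q).
Set equal: 5q = 2(1−q) → q = 2/7.
Probability on JSON is 1 − 2/7 = 5/7.

5/7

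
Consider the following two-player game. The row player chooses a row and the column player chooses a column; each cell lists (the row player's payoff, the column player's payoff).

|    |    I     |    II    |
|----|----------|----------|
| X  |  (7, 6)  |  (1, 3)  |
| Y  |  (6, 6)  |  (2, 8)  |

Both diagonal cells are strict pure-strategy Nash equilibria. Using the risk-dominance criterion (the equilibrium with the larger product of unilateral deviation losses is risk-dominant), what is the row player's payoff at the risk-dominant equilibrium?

At (X, I): the row player loses 7 − 6 = 1 by deviating; the column player loses 6 − 3 = 3. Product = 1·3 = 3.
At (Y, II): the row player loses 2 − 1 = 1 by deviating; the column player loses 8 − 6 = 2. Product = 1·2 = 2.
3 > 2, so (X, I) is risk-dominant. The row player's payoff there is 7.

7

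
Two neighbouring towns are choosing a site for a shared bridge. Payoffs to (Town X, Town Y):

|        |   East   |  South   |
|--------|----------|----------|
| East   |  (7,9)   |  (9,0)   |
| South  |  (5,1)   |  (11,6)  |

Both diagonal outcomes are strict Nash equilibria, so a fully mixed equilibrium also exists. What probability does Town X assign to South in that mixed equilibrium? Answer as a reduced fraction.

9/14

Town X's mix p on East must make Town Y indifferent between East and South.
Town Y's payoff from East: 9p + 1(1−p). From South: 0p + 6(1−p).
Set equal: 9p = 5(1−p) → p = 5/14.
Probability on South is 1 − 5/14 = 9/14.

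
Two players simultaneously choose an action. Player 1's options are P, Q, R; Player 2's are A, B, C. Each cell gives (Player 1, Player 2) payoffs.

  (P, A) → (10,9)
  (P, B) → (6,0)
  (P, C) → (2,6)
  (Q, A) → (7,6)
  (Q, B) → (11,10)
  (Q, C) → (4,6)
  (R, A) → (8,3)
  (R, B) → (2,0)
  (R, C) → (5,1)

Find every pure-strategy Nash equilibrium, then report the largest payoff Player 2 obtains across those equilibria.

10

(P, A) is a pure NE (Player 1: 10 ≥ 8; Player 2: 9 ≥ 6). Player 2 gets 9.
(Q, B) is a pure NE (Player 1: 11 ≥ 6; Player 2: 10 ≥ 6). Player 2 gets 10.
Every other cell has a profitable deviation for at least one player. Highest of {9, 10} is 10.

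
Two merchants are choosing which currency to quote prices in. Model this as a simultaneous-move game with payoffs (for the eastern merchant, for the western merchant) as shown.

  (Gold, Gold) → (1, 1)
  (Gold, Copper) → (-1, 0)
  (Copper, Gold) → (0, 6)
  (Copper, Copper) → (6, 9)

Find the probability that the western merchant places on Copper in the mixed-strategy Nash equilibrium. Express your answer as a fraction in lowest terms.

The western merchant's mix q on Gold must make the eastern merchant indifferent between Gold and Copper.
The eastern merchant's payoff from Gold: 1q + (-1)(1−q). From Copper: 0q + 6(1−q).
Set equal: 1q = 7(1−q) → q = 7/8.
Probability on Copper is 1 − 7/8 = 1/8.

1/8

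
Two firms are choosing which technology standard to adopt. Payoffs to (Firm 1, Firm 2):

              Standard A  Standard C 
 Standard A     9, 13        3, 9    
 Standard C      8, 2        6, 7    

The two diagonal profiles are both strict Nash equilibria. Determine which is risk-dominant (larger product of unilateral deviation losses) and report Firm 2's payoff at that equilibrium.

7

At both Standard A: Firm 1 loses 9 − 8 = 1 by deviating; Firm 2 loses 13 − 9 = 4. Product = 1·4 = 4.
At both Standard C: Firm 1 loses 6 − 3 = 3 by deviating; Firm 2 loses 7 − 2 = 5. Product = 3·5 = 15.
15 > 4, so both Standard C is risk-dominant. Firm 2's payoff there is 7.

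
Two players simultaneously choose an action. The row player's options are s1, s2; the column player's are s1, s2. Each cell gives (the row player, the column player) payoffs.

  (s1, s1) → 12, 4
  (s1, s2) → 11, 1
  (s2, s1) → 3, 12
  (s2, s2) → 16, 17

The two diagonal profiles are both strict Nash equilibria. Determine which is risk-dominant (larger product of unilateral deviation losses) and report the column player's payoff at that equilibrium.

4

At both s1: the row player loses 12 − 3 = 9 by deviating; the column player loses 4 − 1 = 3. Product = 9·3 = 27.
At both s2: the row player loses 16 − 11 = 5 by deviating; the column player loses 17 − 12 = 5. Product = 5·5 = 25.
27 > 25, so both s1 is risk-dominant. The column player's payoff there is 4.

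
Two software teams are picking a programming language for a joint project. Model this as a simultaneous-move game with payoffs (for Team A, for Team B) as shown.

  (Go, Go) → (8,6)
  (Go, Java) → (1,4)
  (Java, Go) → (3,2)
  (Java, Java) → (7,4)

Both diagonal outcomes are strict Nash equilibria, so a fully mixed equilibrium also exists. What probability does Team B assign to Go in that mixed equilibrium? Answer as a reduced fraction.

Team B's mix q on Go must make Team A indifferent between Go and Java.
Team A's payoff from Go: 8q + 1(1−q). From Java: 3q + 7(1−q).
Set equal: 5q = 6(1−q) → q = 6/11.

6/11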